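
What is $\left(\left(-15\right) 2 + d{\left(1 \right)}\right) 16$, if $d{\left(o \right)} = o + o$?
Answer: $-448$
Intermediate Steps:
$d{\left(o \right)} = 2 o$
$\left(\left(-15\right) 2 + d{\left(1 \right)}\right) 16 = \left(\left(-15\right) 2 + 2 \cdot 1\right) 16 = \left(-30 + 2\right) 16 = \left(-28\right) 16 = -448$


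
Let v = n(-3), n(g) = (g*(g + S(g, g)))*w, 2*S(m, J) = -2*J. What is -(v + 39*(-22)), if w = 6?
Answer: 858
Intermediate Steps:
S(m, J) = -J (S(m, J) = (-2*J)/2 = -J)
n(g) = 0 (n(g) = (g*(g - g))*6 = (g*0)*6 = 0*6 = 0)
v = 0
-(v + 39*(-22)) = -(0 + 39*(-22)) = -(0 - 858) = -1*(-858) = 858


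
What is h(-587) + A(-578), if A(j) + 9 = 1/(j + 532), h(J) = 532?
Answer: 24057/46 ≈ 522.98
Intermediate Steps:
A(j) = -9 + 1/(532 + j) (A(j) = -9 + 1/(j + 532) = -9 + 1/(532 + j))
h(-587) + A(-578) = 532 + (-4787 - 9*(-578))/(532 - 578) = 532 + (-4787 + 5202)/(-46) = 532 - 1/46*415 = 532 - 415/46 = 24057/46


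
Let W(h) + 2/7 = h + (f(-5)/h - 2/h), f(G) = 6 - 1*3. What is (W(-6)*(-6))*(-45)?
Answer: -12195/7 ≈ -1742.1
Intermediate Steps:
f(G) = 3 (f(G) = 6 - 3 = 3)
W(h) = -2/7 + h + 1/h (W(h) = -2/7 + (h + (3/h - 2/h)) = -2/7 + (h + 1/h) = -2/7 + h + 1/h)
(W(-6)*(-6))*(-45) = ((-2/7 - 6 + 1/(-6))*(-6))*(-45) = ((-2/7 - 6 - 1/6)*(-6))*(-45) = -271/42*(-6)*(-45) = (271/7)*(-45) = -12195/7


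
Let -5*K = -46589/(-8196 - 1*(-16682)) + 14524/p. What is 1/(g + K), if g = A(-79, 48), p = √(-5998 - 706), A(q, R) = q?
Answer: -17778170*I/(30812666*√419 + 1384954639*I) ≈ -0.010632 - 0.0048418*I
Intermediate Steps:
p = 4*I*√419 (p = √(-6704) = 4*I*√419 ≈ 81.878*I)
g = -79
K = 46589/42430 + 3631*I*√419/2095 (K = -(-46589/(-8196 - 1*(-16682)) + 14524/((4*I*√419)))/5 = -(-46589/(-8196 + 16682) + 14524*(-I*√419/1676))/5 = -(-46589/8486 - 3631*I*√419/419)/5 = 46589/42430 + 3631*I*√419/2095 ≈ 1.098 + 35.477*I)
1/(g + K) = 1/(-79 + (46589/42430 + 3631*I*√419/2095)) = 1/(-3305381/42430 + 3631*I*√419/2095)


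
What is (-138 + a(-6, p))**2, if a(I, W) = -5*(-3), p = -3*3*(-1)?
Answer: 15129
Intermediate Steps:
p = 9 (p = -9*(-1) = 9)
a(I, W) = 15
(-138 + a(-6, p))**2 = (-138 + 15)**2 = (-123)**2 = 15129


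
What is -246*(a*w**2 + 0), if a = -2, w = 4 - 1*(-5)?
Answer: 39852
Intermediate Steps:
w = 9 (w = 4 + 5 = 9)
-246*(a*w**2 + 0) = -246*(-2*9**2 + 0) = -246*(-2*81 + 0) = -246*(-162 + 0) = -246*(-162) = 39852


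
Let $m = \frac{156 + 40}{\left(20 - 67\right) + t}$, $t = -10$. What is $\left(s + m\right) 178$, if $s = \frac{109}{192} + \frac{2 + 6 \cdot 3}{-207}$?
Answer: $- \frac{66479173}{125856} \approx -528.22$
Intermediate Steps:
$m = - \frac{196}{57}$ ($m = \frac{156 + 40}{\left(20 - 67\right) - 10} = \frac{196}{\left(20 - 67\right) - 10} = \frac{196}{-47 - 10} = \frac{196}{-57} = 196 \left(- \frac{1}{57}\right) = - \frac{196}{57} \approx -3.4386$)
$s = \frac{6241}{13248}$ ($s = 109 \cdot \frac{1}{192} + \left(2 + 18\right) \left(- \frac{1}{207}\right) = \frac{109}{192} + 20 \left(- \frac{1}{207}\right) = \frac{109}{192} - \frac{20}{207} = \frac{6241}{13248} \approx 0.47109$)
$\left(s + m\right) 178 = \left(\frac{6241}{13248} - \frac{196}{57}\right) 178 = \left(- \frac{746957}{251712}\right) 178 = - \frac{66479173}{125856}$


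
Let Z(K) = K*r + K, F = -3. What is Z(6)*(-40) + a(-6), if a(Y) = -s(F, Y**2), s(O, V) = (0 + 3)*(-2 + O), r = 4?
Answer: -1185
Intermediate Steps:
s(O, V) = -6 + 3*O (s(O, V) = 3*(-2 + O) = -6 + 3*O)
Z(K) = 5*K (Z(K) = K*4 + K = 4*K + K = 5*K)
a(Y) = 15 (a(Y) = -(-6 + 3*(-3)) = -(-6 - 9) = -1*(-15) = 15)
Z(6)*(-40) + a(-6) = (5*6)*(-40) + 15 = 30*(-40) + 15 = -1200 + 15 = -1185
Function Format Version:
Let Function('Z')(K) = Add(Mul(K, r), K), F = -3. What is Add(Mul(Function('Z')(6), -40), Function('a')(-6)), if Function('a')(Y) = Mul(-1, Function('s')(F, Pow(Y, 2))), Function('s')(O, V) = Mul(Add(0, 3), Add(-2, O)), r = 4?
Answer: -1185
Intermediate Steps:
Function('s')(O, V) = Add(-6, Mul(3, O)) (Function('s')(O, V) = Mul(3, Add(-2, O)) = Add(-6, Mul(3, O)))
Function('Z')(K) = Mul(5, K) (Function('Z')(K) = Add(Mul(K, 4), K) = Add(Mul(4, K), K) = Mul(5, K))
Function('a')(Y) = 15 (Function('a')(Y) = Mul(-1, Add(-6, Mul(3, -3))) = Mul(-1, Add(-6, -9)) = Mul(-1, -15) = 15)
Add(Mul(Function('Z')(6), -40), Function('a')(-6)) = Add(Mul(Mul(5, 6), -40), 15) = Add(Mul(30, -40), 15) = Add(-1200, 15) = -1185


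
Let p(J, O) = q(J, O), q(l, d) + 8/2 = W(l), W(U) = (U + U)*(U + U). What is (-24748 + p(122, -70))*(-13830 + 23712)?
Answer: 343735488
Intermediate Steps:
W(U) = 4*U² (W(U) = (2*U)*(2*U) = 4*U²)
q(l, d) = -4 + 4*l²
p(J, O) = -4 + 4*J²
(-24748 + p(122, -70))*(-13830 + 23712) = (-24748 + (-4 + 4*122²))*(-13830 + 23712) = (-24748 + (-4 + 4*14884))*9882 = (-24748 + (-4 + 59536))*9882 = (-24748 + 59532)*9882 = 34784*9882 = 343735488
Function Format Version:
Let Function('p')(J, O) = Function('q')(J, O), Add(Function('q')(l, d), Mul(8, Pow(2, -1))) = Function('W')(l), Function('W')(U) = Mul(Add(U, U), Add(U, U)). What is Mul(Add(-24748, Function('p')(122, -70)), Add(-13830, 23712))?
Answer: 343735488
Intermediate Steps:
Function('W')(U) = Mul(4, Pow(U, 2)) (Function('W')(U) = Mul(Mul(2, U), Mul(2, U)) = Mul(4, Pow(U, 2)))
Function('q')(l, d) = Add(-4, Mul(4, Pow(l, 2)))
Function('p')(J, O) = Add(-4, Mul(4, Pow(J, 2)))
Mul(Add(-24748, Function('p')(122, -70)), Add(-13830, 23712)) = Mul(Add(-24748, Add(-4, Mul(4, Pow(122, 2)))), Add(-13830, 23712)) = Mul(Add(-24748, Add(-4, Mul(4, 14884))), 9882) = Mul(Add(-24748, Add(-4, 59536)), 9882) = Mul(Add(-24748, 59532), 9882) = Mul(34784, 9882) = 343735488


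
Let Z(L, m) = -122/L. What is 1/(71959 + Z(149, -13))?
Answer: 149/10721769 ≈ 1.3897e-5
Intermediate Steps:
1/(71959 + Z(149, -13)) = 1/(71959 - 122/149) = 1/(10721769/149) = 149/10721769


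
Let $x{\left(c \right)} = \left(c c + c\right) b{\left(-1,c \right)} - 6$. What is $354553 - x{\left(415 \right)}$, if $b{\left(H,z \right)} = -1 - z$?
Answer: $72172799$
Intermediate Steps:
$x{\left(c \right)} = -6 + \left(-1 - c\right) \left(c + c^{2}\right)$ ($x{\left(c \right)} = \left(c c + c\right) \left(-1 - c\right) - 6 = \left(c^{2} + c\right) \left(-1 - c\right) - 6 = \left(c + c^{2}\right) \left(-1 - c\right) - 6 = \left(-1 - c\right) \left(c + c^{2}\right) - 6 = -6 + \left(-1 - c\right) \left(c + c^{2}\right)$)
$354553 - x{\left(415 \right)} = 354553 - \left(-6 - 415 - 415^{3} - 2 \cdot 415^{2}\right) = 354553 - \left(-6 - 415 - 71473375 - 344450\right) = 354553 - -71818246 = 354553 + 71818246 = 72172799$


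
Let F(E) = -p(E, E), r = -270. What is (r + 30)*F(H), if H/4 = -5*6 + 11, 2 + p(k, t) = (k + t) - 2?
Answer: -37440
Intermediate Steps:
p(k, t) = -4 + k + t (p(k, t) = -2 + ((k + t) - 2) = -2 + (-2 + k + t) = -4 + k + t)
H = -76 (H = 4*(-5*6 + 11) = 4*(-30 + 11) = 4*(-19) = -76)
F(E) = 4 - 2*E (F(E) = -(-4 + E + E) = -(-4 + 2*E) = 4 - 2*E)
(r + 30)*F(H) = (-270 + 30)*(4 - 2*(-76)) = -240*(4 + 152) = -240*156 = -37440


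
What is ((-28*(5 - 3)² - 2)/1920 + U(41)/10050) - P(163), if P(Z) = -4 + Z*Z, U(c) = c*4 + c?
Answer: -1708663307/64320 ≈ -26565.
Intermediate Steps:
U(c) = 5*c (U(c) = 4*c + c = 5*c)
P(Z) = -4 + Z²
((-28*(5 - 3)² - 2)/1920 + U(41)/10050) - P(163) = ((-28*(5 - 3)² - 2)/1920 + (5*41)/10050) - (-4 + 163²) = ((-28*2² - 2)*(1/1920) + 205*(1/10050)) - (-4 + 26569) = ((-28*4 - 2)*(1/1920) + 41/2010) - 1*26565 = ((-112 - 2)*(1/1920) + 41/2010) - 26565 = (-114*1/1920 + 41/2010) - 26565 = (-19/320 + 41/2010) - 26565 = -2507/64320 - 26565 = -1708663307/64320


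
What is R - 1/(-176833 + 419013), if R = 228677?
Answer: 55380995859/242180 ≈ 2.2868e+5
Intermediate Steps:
R - 1/(-176833 + 419013) = 228677 - 1/(-176833 + 419013) = 228677 - 1/242180 = 55380995859/242180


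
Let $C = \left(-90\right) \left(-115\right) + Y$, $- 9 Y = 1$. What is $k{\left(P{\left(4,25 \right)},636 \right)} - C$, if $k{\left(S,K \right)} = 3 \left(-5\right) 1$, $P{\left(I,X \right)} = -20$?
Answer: $- \frac{93284}{9} \approx -10365.0$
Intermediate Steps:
$Y = - \frac{1}{9}$ ($Y = \left(- \frac{1}{9}\right) 1 = - \frac{1}{9} \approx -0.11111$)
$C = \frac{93149}{9}$ ($C = \left(-90\right) \left(-115\right) - \frac{1}{9} = 10350 - \frac{1}{9} = \frac{93149}{9} \approx 10350.0$)
$k{\left(S,K \right)} = -15$ ($k{\left(S,K \right)} = \left(-15\right) 1 = -15$)
$k{\left(P{\left(4,25 \right)},636 \right)} - C = -15 - \frac{93149}{9} = - \frac{93284}{9}$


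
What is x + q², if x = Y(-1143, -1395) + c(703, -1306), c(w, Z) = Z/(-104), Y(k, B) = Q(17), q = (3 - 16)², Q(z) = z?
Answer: 1486709/52 ≈ 28591.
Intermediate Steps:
q = 169 (q = (-13)² = 169)
Y(k, B) = 17
c(w, Z) = -Z/104 (c(w, Z) = Z*(-1/104) = -Z/104)
x = 1537/52 (x = 17 - 1/104*(-1306) = 17 + 653/52 = 1537/52 ≈ 29.558)
x + q² = 1537/52 + 169² = 1537/52 + 28561 = 1486709/52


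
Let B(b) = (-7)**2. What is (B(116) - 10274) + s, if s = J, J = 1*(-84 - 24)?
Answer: -10333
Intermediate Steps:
J = -108 (J = 1*(-108) = -108)
B(b) = 49
s = -108
(B(116) - 10274) + s = (49 - 10274) - 108 = -10225 - 108 = -10333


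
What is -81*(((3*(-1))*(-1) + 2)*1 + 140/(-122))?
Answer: -19035/61 ≈ -312.05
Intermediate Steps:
-81*(((3*(-1))*(-1) + 2)*1 + 140/(-122)) = -81*((-3*(-1) + 2)*1 + 140*(-1/122)) = -81*((3 + 2)*1 - 70/61) = -81*(5*1 - 70/61) = -81*(5 - 70/61) = -81*235/61 = -19035/61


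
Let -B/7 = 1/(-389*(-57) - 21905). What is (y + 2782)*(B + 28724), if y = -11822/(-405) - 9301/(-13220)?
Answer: 4635799905424345/57395952 ≈ 8.0769e+7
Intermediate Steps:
B = -7/268 (B = -7/(-389*(-57) - 21905) = -7/(22173 - 21905) = -7/268 ≈ -0.026119)
y = 32010749/1070820 (y = -11822*(-1/405) - 9301*(-1/13220) = 11822/405 + 9301/13220 = 32010749/1070820 ≈ 29.894)
(y + 2782)*(B + 28724) = (32010749/1070820 + 2782)*(-7/268 + 28724) = (3011031989/1070820)*(7698025/268) = 4635799905424345/57395952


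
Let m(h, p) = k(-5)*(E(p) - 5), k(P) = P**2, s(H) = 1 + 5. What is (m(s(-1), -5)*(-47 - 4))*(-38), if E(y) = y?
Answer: -484500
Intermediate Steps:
s(H) = 6
m(h, p) = -125 + 25*p (m(h, p) = (-5)**2*(p - 5) = 25*(-5 + p) = -125 + 25*p)
(m(s(-1), -5)*(-47 - 4))*(-38) = ((-125 + 25*(-5))*(-47 - 4))*(-38) = ((-125 - 125)*(-51))*(-38) = -250*(-51)*(-38) = 12750*(-38) = -484500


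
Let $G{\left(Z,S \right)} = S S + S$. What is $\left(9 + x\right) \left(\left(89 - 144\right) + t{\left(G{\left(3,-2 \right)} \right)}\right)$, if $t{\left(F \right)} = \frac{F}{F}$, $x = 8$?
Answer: $-918$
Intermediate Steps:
$G{\left(Z,S \right)} = S + S^{2}$ ($G{\left(Z,S \right)} = S^{2} + S = S + S^{2}$)
$t{\left(F \right)} = 1$
$\left(9 + x\right) \left(\left(89 - 144\right) + t{\left(G{\left(3,-2 \right)} \right)}\right) = \left(9 + 8\right) \left(\left(89 - 144\right) + 1\right) = 17 \left(-55 + 1\right) = 17 \left(-54\right) = -918$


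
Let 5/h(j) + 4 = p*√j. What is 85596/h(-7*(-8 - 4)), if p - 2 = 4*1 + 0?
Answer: -342384/5 + 1027152*√21/5 ≈ 8.7292e+5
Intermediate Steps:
p = 6 (p = 2 + (4*1 + 0) = 2 + (4 + 0) = 2 + 4 = 6)
h(j) = 5/(-4 + 6*√j)
85596/h(-7*(-8 - 4)) = 85596/((5/(2*(-2 + 3*√(-7*(-8 - 4)))))) = 85596/((5/(2*(-2 + 3*√(-7*(-12)))))) = 85596/((5/(2*(-2 + 3*√84)))) = 85596/((5/(2*(-2 + 3*(2*√21))))) = 85596/((5/(2*(-2 + 6*√21)))) = 85596*(-⅘ + 12*√21/5) = -342384/5 + 1027152*√21/5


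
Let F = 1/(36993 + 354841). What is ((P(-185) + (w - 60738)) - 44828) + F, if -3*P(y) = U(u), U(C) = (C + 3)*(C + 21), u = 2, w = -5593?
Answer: -130712687725/1175502 ≈ -1.1120e+5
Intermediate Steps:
U(C) = (3 + C)*(21 + C)
P(y) = -115/3 (P(y) = -(63 + 2**2 + 24*2)/3 = -(63 + 4 + 48)/3 = -1/3*115 = -115/3)
F = 1/391834 ≈ 2.5521e-6
((P(-185) + (w - 60738)) - 44828) + F = ((-115/3 + (-5593 - 60738)) - 44828) + 1/391834 = ((-115/3 - 66331) - 44828) + 1/391834 = (-199108/3 - 44828) + 1/391834 = -333592/3 + 1/391834 = -130712687725/1175502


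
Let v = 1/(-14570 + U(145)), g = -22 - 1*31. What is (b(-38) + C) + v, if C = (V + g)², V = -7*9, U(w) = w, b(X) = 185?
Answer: 196771424/14425 ≈ 13641.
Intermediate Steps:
g = -53 (g = -22 - 31 = -53)
V = -63
C = 13456 (C = (-63 - 53)² = (-116)² = 13456)
v = -1/14425 (v = 1/(-14570 + 145) = 1/(-14425) = -1/14425 ≈ -6.9324e-5)
(b(-38) + C) + v = (185 + 13456) - 1/14425 = 13641 - 1/14425 = 196771424/14425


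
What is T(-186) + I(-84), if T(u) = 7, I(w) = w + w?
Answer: -161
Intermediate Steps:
I(w) = 2*w
T(-186) + I(-84) = 7 + 2*(-84) = 7 - 168 = -161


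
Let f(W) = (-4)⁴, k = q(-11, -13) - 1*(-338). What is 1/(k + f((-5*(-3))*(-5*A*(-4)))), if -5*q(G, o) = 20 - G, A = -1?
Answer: 5/2939 ≈ 0.0017013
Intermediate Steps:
q(G, o) = -4 + G/5 (q(G, o) = -(20 - G)/5 = -4 + G/5)
k = 1659/5 (k = (-4 + (⅕)*(-11)) - 1*(-338) = (-4 - 11/5) + 338 = -31/5 + 338 = 1659/5 ≈ 331.80)
f(W) = 256
1/(k + f((-5*(-3))*(-5*A*(-4)))) = 1/(1659/5 + 256) = 1/(2939/5) = 5/2939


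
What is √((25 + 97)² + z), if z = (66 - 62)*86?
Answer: 18*√47 ≈ 123.40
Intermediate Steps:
z = 344 (z = 4*86 = 344)
√((25 + 97)² + z) = √((25 + 97)² + 344) = √(122² + 344) = √(14884 + 344) = √15228 = 18*√47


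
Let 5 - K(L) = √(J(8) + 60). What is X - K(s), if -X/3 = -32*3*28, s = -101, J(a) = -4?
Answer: 8059 + 2*√14 ≈ 8066.5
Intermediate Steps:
K(L) = 5 - 2*√14 (K(L) = 5 - √(-4 + 60) = 5 - √56 = 5 - 2*√14)
X = 8064 (X = -3*(-32*3)*28 = -(-288)*28 = -3*(-2688) = 8064)
X - K(s) = 8064 - (5 - 2*√14) = 8064 + (-5 + 2*√14) = 8059 + 2*√14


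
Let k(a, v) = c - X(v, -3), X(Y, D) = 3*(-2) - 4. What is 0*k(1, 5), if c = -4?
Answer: 0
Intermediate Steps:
X(Y, D) = -10 (X(Y, D) = -6 - 4 = -10)
k(a, v) = 6 (k(a, v) = -4 - 1*(-10) = -4 + 10 = 6)
0*k(1, 5) = 0*6 = 0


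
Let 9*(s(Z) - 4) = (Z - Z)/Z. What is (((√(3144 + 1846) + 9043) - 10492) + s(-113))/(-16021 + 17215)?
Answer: -1445/1194 + √4990/1194 ≈ -1.1511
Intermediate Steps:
s(Z) = 4 (s(Z) = 4 + ((Z - Z)/Z)/9 = 4 + (0/Z)/9 = 4 + (⅑)*0 = 4 + 0 = 4)
(((√(3144 + 1846) + 9043) - 10492) + s(-113))/(-16021 + 17215) = (((√(3144 + 1846) + 9043) - 10492) + 4)/(-16021 + 17215) = (((√4990 + 9043) - 10492) + 4)/1194 = (((9043 + √4990) - 10492) + 4)*(1/1194) = ((-1449 + √4990) + 4)*(1/1194) = (-1445 + √4990)*(1/1194) = -1445/1194 + √4990/1194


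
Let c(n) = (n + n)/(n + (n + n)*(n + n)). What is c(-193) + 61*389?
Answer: 18295057/771 ≈ 23729.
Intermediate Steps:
c(n) = 2*n/(n + 4*n**2) (c(n) = (2*n)/(n + (2*n)*(2*n)) = (2*n)/(n + 4*n**2) = 2*n/(n + 4*n**2))
c(-193) + 61*389 = 2/(1 + 4*(-193)) + 61*389 = 2/(1 - 772) + 23729 = 2/(-771) + 23729 = 2*(-1/771) + 23729 = -2/771 + 23729 = 18295057/771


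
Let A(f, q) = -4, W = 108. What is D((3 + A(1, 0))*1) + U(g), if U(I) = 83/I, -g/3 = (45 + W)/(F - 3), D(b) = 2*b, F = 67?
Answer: -6230/459 ≈ -13.573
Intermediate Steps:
g = -459/64 (g = -3*(45 + 108)/(67 - 3) = -459/64 ≈ -7.1719)
D((3 + A(1, 0))*1) + U(g) = 2*((3 - 4)*1) + 83/(-459/64) = 2*(-1*1) + 83*(-64/459) = 2*(-1) - 5312/459 = -2 - 5312/459 = -6230/459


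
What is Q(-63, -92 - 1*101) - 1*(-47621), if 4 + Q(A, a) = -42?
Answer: 47575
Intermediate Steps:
Q(A, a) = -46 (Q(A, a) = -4 - 42 = -46)
Q(-63, -92 - 1*101) - 1*(-47621) = -46 - 1*(-47621) = -46 + 47621 = 47575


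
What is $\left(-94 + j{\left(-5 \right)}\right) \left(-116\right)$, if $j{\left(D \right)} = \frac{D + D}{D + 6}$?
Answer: $12064$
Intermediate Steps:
$j{\left(D \right)} = \frac{2 D}{6 + D}$
$\left(-94 + j{\left(-5 \right)}\right) \left(-116\right) = \left(-94 + 2 \left(-5\right) \frac{1}{6 - 5}\right) \left(-116\right) = \left(-94 + 2 \left(-5\right) 1^{-1}\right) \left(-116\right) = \left(-94 + 2 \left(-5\right) 1\right) \left(-116\right) = \left(-94 - 10\right) \left(-116\right) = \left(-104\right) \left(-116\right) = 12064$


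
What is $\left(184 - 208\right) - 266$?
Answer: $-290$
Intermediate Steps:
$\left(184 - 208\right) - 266 = -24 - 266 = -290$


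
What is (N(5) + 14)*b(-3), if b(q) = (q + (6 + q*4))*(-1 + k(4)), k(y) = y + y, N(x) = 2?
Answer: -1008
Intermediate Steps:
k(y) = 2*y
b(q) = 42 + 35*q (b(q) = (q + (6 + q*4))*(-1 + 2*4) = (q + (6 + 4*q))*(-1 + 8) = (6 + 5*q)*7 = 42 + 35*q)
(N(5) + 14)*b(-3) = (2 + 14)*(42 + 35*(-3)) = 16*(42 - 105) = 16*(-63) = -1008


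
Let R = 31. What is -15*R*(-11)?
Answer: 5115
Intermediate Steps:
-15*R*(-11) = -15*31*(-11) = -465*(-11) = 5115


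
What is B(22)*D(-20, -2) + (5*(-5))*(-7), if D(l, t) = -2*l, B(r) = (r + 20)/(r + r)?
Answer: 2345/11 ≈ 213.18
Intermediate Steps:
B(r) = (20 + r)/(2*r) (B(r) = (20 + r)/((2*r)) = (20 + r)*(1/(2*r)) = (20 + r)/(2*r))
B(22)*D(-20, -2) + (5*(-5))*(-7) = ((½)*(20 + 22)/22)*(-2*(-20)) + (5*(-5))*(-7) = ((½)*(1/22)*42)*40 - 25*(-7) = (21/22)*40 + 175 = 420/11 + 175 = 2345/11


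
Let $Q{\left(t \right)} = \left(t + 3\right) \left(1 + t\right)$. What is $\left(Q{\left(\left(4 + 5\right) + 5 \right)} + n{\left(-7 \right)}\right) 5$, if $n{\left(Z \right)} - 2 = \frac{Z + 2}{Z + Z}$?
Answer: $\frac{18015}{14} \approx 1286.8$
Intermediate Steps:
$n{\left(Z \right)} = 2 + \frac{2 + Z}{2 Z}$ ($n{\left(Z \right)} = 2 + \frac{Z + 2}{Z + Z} = 2 + \frac{2 + Z}{2 Z}$)
$Q{\left(t \right)} = \left(1 + t\right) \left(3 + t\right)$ ($Q{\left(t \right)} = \left(3 + t\right) \left(1 + t\right) = \left(1 + t\right) \left(3 + t\right)$)
$\left(Q{\left(\left(4 + 5\right) + 5 \right)} + n{\left(-7 \right)}\right) 5 = \left(\left(3 + \left(\left(4 + 5\right) + 5\right)^{2} + 4 \left(\left(4 + 5\right) + 5\right)\right) + \left(\frac{5}{2} + \frac{1}{-7}\right)\right) 5 = \left(\left(3 + \left(9 + 5\right)^{2} + 4 \left(9 + 5\right)\right) + \left(\frac{5}{2} - \frac{1}{7}\right)\right) 5 = \left(\left(3 + 14^{2} + 4 \cdot 14\right) + \frac{33}{14}\right) 5 = \left(\left(3 + 196 + 56\right) + \frac{33}{14}\right) 5 = \left(255 + \frac{33}{14}\right) 5 = \frac{3603}{14} \cdot 5 = \frac{18015}{14}$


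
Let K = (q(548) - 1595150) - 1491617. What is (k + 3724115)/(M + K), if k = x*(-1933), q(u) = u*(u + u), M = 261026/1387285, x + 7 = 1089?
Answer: -754964658855/1149670275763 ≈ -0.65668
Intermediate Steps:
x = 1082 (x = -7 + 1089 = 1082)
M = 261026/1387285 (M = 261026*(1/1387285) = 261026/1387285 ≈ 0.18816)
q(u) = 2*u**2 (q(u) = u*(2*u) = 2*u**2)
k = -2091506 (k = 1082*(-1933) = -2091506)
K = -2486159 (K = (2*548**2 - 1595150) - 1491617 = (2*300304 - 1595150) - 1491617 = (600608 - 1595150) - 1491617 = -994542 - 1491617 = -2486159)
(k + 3724115)/(M + K) = (-2091506 + 3724115)/(261026/1387285 - 2486159) = 1632609/(-3449010827289/1387285) = 1632609*(-1387285/3449010827289) = -754964658855/1149670275763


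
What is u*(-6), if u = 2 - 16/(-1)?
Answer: -108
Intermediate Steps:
u = 18 (u = 2 - 16*(-1) = 2 - 4*(-4) = 2 + 16 = 18)
u*(-6) = 18*(-6) = -108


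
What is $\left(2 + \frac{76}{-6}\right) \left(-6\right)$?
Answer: $64$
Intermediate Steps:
$\left(2 + \frac{76}{-6}\right) \left(-6\right) = \left(2 + 76 \left(- \frac{1}{6}\right)\right) \left(-6\right) = \left(2 - \frac{38}{3}\right) \left(-6\right) = \left(- \frac{32}{3}\right) \left(-6\right) = 64$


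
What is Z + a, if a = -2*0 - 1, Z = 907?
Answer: 906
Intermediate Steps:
a = -1 (a = 0 - 1 = -1)
Z + a = 907 - 1 = 906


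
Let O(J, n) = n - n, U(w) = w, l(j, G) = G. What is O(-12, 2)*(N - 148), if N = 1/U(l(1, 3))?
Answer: 0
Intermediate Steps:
O(J, n) = 0
N = ⅓ (N = 1/3 = ⅓ ≈ 0.33333)
O(-12, 2)*(N - 148) = 0*(⅓ - 148) = 0*(-443/3) = 0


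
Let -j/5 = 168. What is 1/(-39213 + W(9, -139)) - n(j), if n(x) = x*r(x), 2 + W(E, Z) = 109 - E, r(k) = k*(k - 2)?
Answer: 23238816047999/39115 ≈ 5.9412e+8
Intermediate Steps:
r(k) = k*(-2 + k)
j = -840 (j = -5*168 = -840)
W(E, Z) = 107 - E (W(E, Z) = -2 + (109 - E) = 107 - E)
n(x) = x²*(-2 + x) (n(x) = x*(x*(-2 + x)) = x²*(-2 + x))
1/(-39213 + W(9, -139)) - n(j) = 1/(-39213 + (107 - 1*9)) - (-840)²*(-2 - 840) = 1/(-39213 + (107 - 9)) - 705600*(-842) = 1/(-39213 + 98) - 1*(-594115200) = 1/(-39115) + 594115200 = -1/39115 + 594115200 = 23238816047999/39115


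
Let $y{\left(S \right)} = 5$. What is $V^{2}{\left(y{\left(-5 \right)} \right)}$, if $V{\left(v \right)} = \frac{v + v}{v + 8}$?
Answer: $\frac{100}{169} \approx 0.59172$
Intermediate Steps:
$V{\left(v \right)} = \frac{2 v}{8 + v}$
$V^{2}{\left(y{\left(-5 \right)} \right)} = \left(2 \cdot 5 \frac{1}{8 + 5}\right)^{2} = \left(2 \cdot 5 \cdot \frac{1}{13}\right)^{2} = \left(\frac{10}{13}\right)^{2} = \frac{100}{169}$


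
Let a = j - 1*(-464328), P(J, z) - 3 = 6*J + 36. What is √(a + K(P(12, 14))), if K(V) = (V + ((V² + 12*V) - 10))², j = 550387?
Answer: √190187231 ≈ 13791.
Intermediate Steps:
P(J, z) = 39 + 6*J (P(J, z) = 3 + (6*J + 36) = 3 + (36 + 6*J) = 39 + 6*J)
K(V) = (-10 + V² + 13*V)² (K(V) = (V + (-10 + V² + 12*V))² = (-10 + V² + 13*V)²)
a = 1014715 (a = 550387 - 1*(-464328) = 550387 + 464328 = 1014715)
√(a + K(P(12, 14))) = √(1014715 + (-10 + (39 + 6*12)² + 13*(39 + 6*12))²) = √(1014715 + (-10 + (39 + 72)² + 13*(39 + 72))²) = √(1014715 + (-10 + 111² + 13*111)²) = √(1014715 + (-10 + 12321 + 1443)²) = √(1014715 + 13754²) = √(1014715 + 189172516) = √190187231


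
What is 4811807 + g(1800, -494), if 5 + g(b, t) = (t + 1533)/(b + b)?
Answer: 17322488239/3600 ≈ 4.8118e+6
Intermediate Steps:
g(b, t) = -5 + (1533 + t)/(2*b) (g(b, t) = -5 + (t + 1533)/(b + b) = -5 + (1533 + t)/((2*b)) = -5 + (1533 + t)*(1/(2*b)) = -5 + (1533 + t)/(2*b))
4811807 + g(1800, -494) = 4811807 + (½)*(1533 - 494 - 10*1800)/1800 = 4811807 + (½)*(1/1800)*(1533 - 494 - 18000) = 4811807 + (½)*(1/1800)*(-16961) = 4811807 - 16961/3600 = 17322488239/3600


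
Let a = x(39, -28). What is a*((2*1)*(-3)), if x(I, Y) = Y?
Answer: 168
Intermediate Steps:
a = -28
a*((2*1)*(-3)) = -28*2*1*(-3) = -56*(-3) = -28*(-6) = 168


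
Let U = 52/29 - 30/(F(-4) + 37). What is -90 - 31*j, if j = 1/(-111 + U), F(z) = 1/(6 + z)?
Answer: -1431095/15951 ≈ -89.718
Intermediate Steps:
U = 144/145 (U = 52/29 - 30/(1/(6 - 4) + 37) = 52*(1/29) - 30/(1/2 + 37) = 52/29 - 30/(½ + 37) = 52/29 - 30/75/2 = 52/29 - 30*2/75 = 52/29 - ⅘ = 144/145 ≈ 0.99310)
j = -145/15951 (j = 1/(-111 + 144/145) = 1/(-15951/145) = -145/15951 ≈ -0.0090903)
-90 - 31*j = -90 - 31*(-145/15951) = -90 + 4495/15951 = -1431095/15951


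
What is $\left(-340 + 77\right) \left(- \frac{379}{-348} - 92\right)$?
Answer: $\frac{8320531}{348} \approx 23910.0$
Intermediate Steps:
$\left(-340 + 77\right) \left(- \frac{379}{-348} - 92\right) = - 263 \left(\left(-379\right) \left(- \frac{1}{348}\right) - 92\right) = - 263 \left(\frac{379}{348} - 92\right) = \left(-263\right) \left(- \frac{31637}{348}\right) = \frac{8320531}{348}$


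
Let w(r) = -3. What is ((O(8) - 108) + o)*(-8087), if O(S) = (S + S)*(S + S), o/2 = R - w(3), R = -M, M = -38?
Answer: -1860010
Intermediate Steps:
R = 38 (R = -1*(-38) = 38)
o = 82 (o = 2*(38 - 1*(-3)) = 2*(38 + 3) = 2*41 = 82)
O(S) = 4*S**2 (O(S) = (2*S)*(2*S) = 4*S**2)
((O(8) - 108) + o)*(-8087) = ((4*8**2 - 108) + 82)*(-8087) = ((4*64 - 108) + 82)*(-8087) = ((256 - 108) + 82)*(-8087) = (148 + 82)*(-8087) = 230*(-8087) = -1860010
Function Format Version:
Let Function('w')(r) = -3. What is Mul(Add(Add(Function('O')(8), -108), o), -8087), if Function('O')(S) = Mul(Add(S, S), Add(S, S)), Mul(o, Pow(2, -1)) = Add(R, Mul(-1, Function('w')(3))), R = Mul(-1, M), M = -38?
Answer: -1860010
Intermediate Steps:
R = 38 (R = Mul(-1, -38) = 38)
o = 82 (o = Mul(2, Add(38, Mul(-1, -3))) = Mul(2, Add(38, 3)) = Mul(2, 41) = 82)
Function('O')(S) = Mul(4, Pow(S, 2)) (Function('O')(S) = Mul(Mul(2, S), Mul(2, S)) = Mul(4, Pow(S, 2)))
Mul(Add(Add(Function('O')(8), -108), o), -8087) = Mul(Add(Add(Mul(4, Pow(8, 2)), -108), 82), -8087) = Mul(Add(Add(Mul(4, 64), -108), 82), -8087) = Mul(Add(Add(256, -108), 82), -8087) = Mul(Add(148, 82), -8087) = Mul(230, -8087) = -1860010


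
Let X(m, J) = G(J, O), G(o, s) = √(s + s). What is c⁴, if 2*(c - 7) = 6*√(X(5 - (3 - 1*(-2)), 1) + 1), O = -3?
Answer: (7 + 3*√(1 + I*√6))⁴ ≈ 9540.0 + 13798.0*I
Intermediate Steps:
G(o, s) = √2*√s (G(o, s) = √(2*s) = √2*√s)
X(m, J) = I*√6 (X(m, J) = √2*√(-3) = √2*(I*√3) = I*√6)
c = 7 + 3*√(1 + I*√6) (c = 7 + (6*√(I*√6 + 1))/2 = 7 + (6*√(1 + I*√6))/2 = 7 + 3*√(1 + I*√6) ≈ 11.05 + 2.7214*I)
c⁴ = (7 + 3*√(1 + I*√6))⁴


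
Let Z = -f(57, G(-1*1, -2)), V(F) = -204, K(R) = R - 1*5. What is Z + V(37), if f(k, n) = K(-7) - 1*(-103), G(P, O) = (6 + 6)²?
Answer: -295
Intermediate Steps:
K(R) = -5 + R (K(R) = R - 5 = -5 + R)
G(P, O) = 144 (G(P, O) = 12² = 144)
f(k, n) = 91 (f(k, n) = (-5 - 7) - 1*(-103) = -12 + 103 = 91)
Z = -91 (Z = -1*91 = -91)
Z + V(37) = -91 - 204 = -295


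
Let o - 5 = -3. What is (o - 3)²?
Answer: 1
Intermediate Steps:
o = 2 (o = 5 - 3 = 2)
(o - 3)² = (2 - 3)² = (-1)² = 1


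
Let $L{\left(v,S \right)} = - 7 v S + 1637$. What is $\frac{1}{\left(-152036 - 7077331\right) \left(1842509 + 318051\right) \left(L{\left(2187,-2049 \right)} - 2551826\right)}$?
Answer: $- \frac{1}{450121458492859415040} \approx -2.2216 \cdot 10^{-21}$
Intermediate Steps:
$L{\left(v,S \right)} = 1637 - 7 S v$ ($L{\left(v,S \right)} = - 7 S v + 1637 = 1637 - 7 S v$)
$\frac{1}{\left(-152036 - 7077331\right) \left(1842509 + 318051\right) \left(L{\left(2187,-2049 \right)} - 2551826\right)} = \frac{1}{\left(-152036 - 7077331\right) \left(1842509 + 318051\right) \left(\left(1637 - \left(-14343\right) 2187\right) - 2551826\right)} = \frac{1}{\left(-7229367\right) 2160560 \left(\left(1637 + 31368141\right) - 2551826\right)} = - \frac{1}{7229367 \cdot 2160560 \left(31369778 - 2551826\right)} = - \frac{1}{7229367 \cdot 2160560 \cdot 28817952} = - \frac{1}{7229367 \cdot 62262914373120} = \left(- \frac{1}{7229367}\right) \frac{1}{62262914373120} = - \frac{1}{450121458492859415040}$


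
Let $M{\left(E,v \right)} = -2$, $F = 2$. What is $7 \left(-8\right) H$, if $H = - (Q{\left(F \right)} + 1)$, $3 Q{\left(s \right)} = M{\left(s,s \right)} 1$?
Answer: $\frac{56}{3} \approx 18.667$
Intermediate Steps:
$Q{\left(s \right)} = - \frac{2}{3}$ ($Q{\left(s \right)} = \frac{\left(-2\right) 1}{3} = \frac{1}{3} \left(-2\right) = - \frac{2}{3}$)
$H = - \frac{1}{3}$ ($H = - (- \frac{2}{3} + 1) = \left(-1\right) \frac{1}{3} = - \frac{1}{3} \approx -0.33333$)
$7 \left(-8\right) H = 7 \left(-8\right) \left(- \frac{1}{3}\right) = \left(-56\right) \left(- \frac{1}{3}\right) = \frac{56}{3}$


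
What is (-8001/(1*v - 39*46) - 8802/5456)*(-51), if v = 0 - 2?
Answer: -177512283/1224872 ≈ -144.92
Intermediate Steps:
v = -2
(-8001/(1*v - 39*46) - 8802/5456)*(-51) = (-8001/(1*(-2) - 39*46) - 8802/5456)*(-51) = (-8001/(-2 - 1794) - 8802*1/5456)*(-51) = (-8001/(-1796) - 4401/2728)*(-51) = (-8001*(-1/1796) - 4401/2728)*(-51) = (8001/1796 - 4401/2728)*(-51) = (3480633/1224872)*(-51) = -177512283/1224872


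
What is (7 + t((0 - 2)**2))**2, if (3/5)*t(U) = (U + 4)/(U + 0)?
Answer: 961/9 ≈ 106.78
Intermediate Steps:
t(U) = 5*(4 + U)/(3*U) (t(U) = 5*((U + 4)/(U + 0))/3 = 5*((4 + U)/U)/3 = 5*(4 + U)/(3*U))
(7 + t((0 - 2)**2))**2 = (7 + 5*(4 + (0 - 2)**2)/(3*((0 - 2)**2)))**2 = (7 + 5*(4 + (-2)**2)/(3*((-2)**2)))**2 = (7 + (5/3)*(4 + 4)/4)**2 = (7 + (5/3)*(1/4)*8)**2 = (7 + 10/3)**2 = (31/3)**2 = 961/9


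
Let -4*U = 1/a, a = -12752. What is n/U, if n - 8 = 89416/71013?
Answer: 33538780160/71013 ≈ 4.7229e+5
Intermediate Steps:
U = 1/51008 (U = -¼/(-12752) = -¼*(-1/12752) = 1/51008 ≈ 1.9605e-5)
n = 657520/71013 (n = 8 + 89416/71013 = 657520/71013 ≈ 9.2592)
n/U = 657520/(71013*(1/51008)) = (657520/71013)*51008 = 33538780160/71013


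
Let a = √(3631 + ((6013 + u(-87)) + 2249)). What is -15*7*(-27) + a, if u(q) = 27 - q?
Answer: 2835 + √12007 ≈ 2944.6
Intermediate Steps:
a = √12007 (a = √(3631 + ((6013 + (27 - 1*(-87))) + 2249)) = √(3631 + ((6013 + (27 + 87)) + 2249)) = √(3631 + ((6013 + 114) + 2249)) = √(3631 + (6127 + 2249)) = √(3631 + 8376) = √12007 ≈ 109.58)
-15*7*(-27) + a = -15*7*(-27) + √12007 = -105*(-27) + √12007 = 2835 + √12007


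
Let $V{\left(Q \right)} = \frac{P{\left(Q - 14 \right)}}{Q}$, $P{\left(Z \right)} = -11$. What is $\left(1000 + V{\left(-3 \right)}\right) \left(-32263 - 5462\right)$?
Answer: $-37863325$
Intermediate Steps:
$V{\left(Q \right)} = - \frac{11}{Q}$
$\left(1000 + V{\left(-3 \right)}\right) \left(-32263 - 5462\right) = \left(1000 - \frac{11}{-3}\right) \left(-32263 - 5462\right) = \left(1000 - - \frac{11}{3}\right) \left(-37725\right) = \left(1000 + \frac{11}{3}\right) \left(-37725\right) = \frac{3011}{3} \left(-37725\right) = -37863325$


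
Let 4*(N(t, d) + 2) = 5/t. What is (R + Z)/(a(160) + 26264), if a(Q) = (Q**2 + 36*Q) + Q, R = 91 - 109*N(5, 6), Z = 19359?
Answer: 78563/231136 ≈ 0.33990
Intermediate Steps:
N(t, d) = -2 + 5/(4*t) (N(t, d) = -2 + (5/t)/4 = -2 + 5/(4*t))
R = 1127/4 (R = 91 - 109*(-2 + (5/4)/5) = 91 - 109*(-2 + (5/4)*(1/5)) = 91 - 109*(-2 + 1/4) = 91 - 109*(-7/4) = 91 + 763/4 = 1127/4 ≈ 281.75)
a(Q) = Q**2 + 37*Q
(R + Z)/(a(160) + 26264) = (1127/4 + 19359)/(160*(37 + 160) + 26264) = 78563/(4*(160*197 + 26264)) = 78563/(4*(31520 + 26264)) = (78563/4)/57784 = (78563/4)*(1/57784) = 78563/231136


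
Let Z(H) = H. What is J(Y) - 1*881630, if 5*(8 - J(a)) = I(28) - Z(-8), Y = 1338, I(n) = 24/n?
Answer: -30856832/35 ≈ -8.8162e+5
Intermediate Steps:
J(a) = 218/35 (J(a) = 8 - (24/28 - 1*(-8))/5 = 8 - (24*(1/28) + 8)/5 = 8 - (6/7 + 8)/5 = 8 - ⅕*62/7 = 8 - 62/35 = 218/35)
J(Y) - 1*881630 = 218/35 - 1*881630 = 218/35 - 881630 = -30856832/35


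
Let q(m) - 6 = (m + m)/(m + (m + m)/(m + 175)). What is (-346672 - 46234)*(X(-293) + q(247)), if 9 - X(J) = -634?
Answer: -13556239265/53 ≈ -2.5578e+8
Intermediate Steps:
X(J) = 643 (X(J) = 9 - 1*(-634) = 9 + 634 = 643)
q(m) = 6 + 2*m/(m + 2*m/(175 + m)) (q(m) = 6 + (m + m)/(m + (m + m)/(m + 175)) = 6 + (2*m)/(m + (2*m)/(175 + m)) = 6 + (2*m)/(m + 2*m/(175 + m)) = 6 + 2*m/(m + 2*m/(175 + m)))
(-346672 - 46234)*(X(-293) + q(247)) = (-346672 - 46234)*(643 + 4*(353 + 2*247)/(177 + 247)) = -392906*(643 + 4*(353 + 494)/424) = -392906*(643 + 4*(1/424)*847) = -392906*(643 + 847/106) = -392906*69005/106 = -13556239265/53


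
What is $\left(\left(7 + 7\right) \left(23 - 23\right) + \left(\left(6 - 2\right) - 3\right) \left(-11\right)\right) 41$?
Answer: $-451$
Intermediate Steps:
$\left(\left(7 + 7\right) \left(23 - 23\right) + \left(\left(6 - 2\right) - 3\right) \left(-11\right)\right) 41 = \left(14 \cdot 0 + \left(4 - 3\right) \left(-11\right)\right) 41 = \left(0 + 1 \left(-11\right)\right) 41 = \left(0 - 11\right) 41 = \left(-11\right) 41 = -451$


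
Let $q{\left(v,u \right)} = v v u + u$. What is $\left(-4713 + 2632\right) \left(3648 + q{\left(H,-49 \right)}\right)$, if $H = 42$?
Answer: $172383797$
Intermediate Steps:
$q{\left(v,u \right)} = u + u v^{2}$ ($q{\left(v,u \right)} = v^{2} u + u = u v^{2} + u = u + u v^{2}$)
$\left(-4713 + 2632\right) \left(3648 + q{\left(H,-49 \right)}\right) = \left(-4713 + 2632\right) \left(3648 - 49 \left(1 + 42^{2}\right)\right) = - 2081 \left(3648 - 49 \left(1 + 1764\right)\right) = - 2081 \left(3648 - 86485\right) = \left(-2081\right) \left(-82837\right) = 172383797$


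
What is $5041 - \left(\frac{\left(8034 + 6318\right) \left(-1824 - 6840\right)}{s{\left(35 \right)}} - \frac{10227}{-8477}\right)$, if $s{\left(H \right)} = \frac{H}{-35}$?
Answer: $- \frac{150576573418}{1211} \approx -1.2434 \cdot 10^{8}$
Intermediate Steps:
$s{\left(H \right)} = - \frac{H}{35}$ ($s{\left(H \right)} = H \left(- \frac{1}{35}\right) = - \frac{H}{35}$)
$5041 - \left(\frac{\left(8034 + 6318\right) \left(-1824 - 6840\right)}{s{\left(35 \right)}} - \frac{10227}{-8477}\right) = 5041 - \left(\frac{\left(8034 + 6318\right) \left(-1824 - 6840\right)}{\left(- \frac{1}{35}\right) 35} - \frac{10227}{-8477}\right) = 5041 - \left(\frac{14352 \left(-8664\right)}{-1} - - \frac{1461}{1211}\right) = 5041 - \left(\left(-124345728\right) \left(-1\right) + \frac{1461}{1211}\right) = 5041 - \left(124345728 + \frac{1461}{1211}\right) = 5041 - \frac{150582678069}{1211} = - \frac{150576573418}{1211}$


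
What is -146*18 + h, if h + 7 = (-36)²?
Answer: -1339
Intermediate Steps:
h = 1289 (h = -7 + (-36)² = -7 + 1296 = 1289)
-146*18 + h = -146*18 + 1289 = -2628 + 1289 = -1339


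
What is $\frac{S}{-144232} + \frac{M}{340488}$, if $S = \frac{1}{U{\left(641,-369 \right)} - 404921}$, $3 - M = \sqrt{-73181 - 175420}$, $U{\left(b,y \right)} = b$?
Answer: $\frac{2429592769}{275748524187840} - \frac{i \sqrt{248601}}{340488} \approx 8.8109 \cdot 10^{-6} - 0.0014644 i$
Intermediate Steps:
$M = 3 - i \sqrt{248601}$ ($M = 3 - \sqrt{-73181 - 175420} = 3 - \sqrt{-248601} = 3 - i \sqrt{248601} \approx 3.0 - 498.6 i$)
$S = - \frac{1}{404280}$ ($S = \frac{1}{641 - 404921} = \frac{1}{-404280} = - \frac{1}{404280} \approx -2.4735 \cdot 10^{-6}$)
$\frac{S}{-144232} + \frac{M}{340488} = - \frac{1}{404280 \left(-144232\right)} + \frac{3 - i \sqrt{248601}}{340488} = \left(- \frac{1}{404280}\right) \left(- \frac{1}{144232}\right) + \left(3 - i \sqrt{248601}\right) \frac{1}{340488} = \frac{1}{58310112960} + \left(\frac{1}{113496} - \frac{i \sqrt{248601}}{340488}\right) = \frac{2429592769}{275748524187840} - \frac{i \sqrt{248601}}{340488}$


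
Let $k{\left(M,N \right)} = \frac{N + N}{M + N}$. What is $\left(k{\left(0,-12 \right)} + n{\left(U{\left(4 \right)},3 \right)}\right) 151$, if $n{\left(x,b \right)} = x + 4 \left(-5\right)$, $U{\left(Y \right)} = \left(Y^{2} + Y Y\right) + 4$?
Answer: $2718$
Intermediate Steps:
$U{\left(Y \right)} = 4 + 2 Y^{2}$ ($U{\left(Y \right)} = \left(Y^{2} + Y^{2}\right) + 4 = 2 Y^{2} + 4 = 4 + 2 Y^{2}$)
$n{\left(x,b \right)} = -20 + x$ ($n{\left(x,b \right)} = x - 20 = -20 + x$)
$k{\left(M,N \right)} = \frac{2 N}{M + N}$
$\left(k{\left(0,-12 \right)} + n{\left(U{\left(4 \right)},3 \right)}\right) 151 = \left(2 \left(-12\right) \frac{1}{0 - 12} + \left(-20 + \left(4 + 2 \cdot 4^{2}\right)\right)\right) 151 = \left(2 \left(-12\right) \frac{1}{-12} + \left(-20 + \left(4 + 2 \cdot 16\right)\right)\right) 151 = \left(2 \left(-12\right) \left(- \frac{1}{12}\right) + \left(-20 + \left(4 + 32\right)\right)\right) 151 = \left(2 + \left(-20 + 36\right)\right) 151 = \left(2 + 16\right) 151 = 18 \cdot 151 = 2718$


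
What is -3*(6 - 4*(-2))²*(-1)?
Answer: 588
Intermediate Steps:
-3*(6 - 4*(-2))²*(-1) = -3*(6 + 8)²*(-1) = -3*14²*(-1) = -3*196*(-1) = -588*(-1) = 588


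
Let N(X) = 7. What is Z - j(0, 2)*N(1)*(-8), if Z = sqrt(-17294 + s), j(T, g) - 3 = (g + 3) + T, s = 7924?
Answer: 448 + I*sqrt(9370) ≈ 448.0 + 96.799*I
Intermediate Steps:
j(T, g) = 6 + T + g (j(T, g) = 3 + ((g + 3) + T) = 3 + ((3 + g) + T) = 3 + (3 + T + g) = 6 + T + g)
Z = I*sqrt(9370) (Z = sqrt(-17294 + 7924) = sqrt(-9370) = I*sqrt(9370) ≈ 96.799*I)
Z - j(0, 2)*N(1)*(-8) = I*sqrt(9370) - (6 + 0 + 2)*7*(-8) = I*sqrt(9370) - 8*7*(-8) = I*sqrt(9370) - 56*(-8) = I*sqrt(9370) - 1*(-448) = I*sqrt(9370) + 448 = 448 + I*sqrt(9370)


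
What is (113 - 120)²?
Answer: 49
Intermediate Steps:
(113 - 120)² = (-7)² = 49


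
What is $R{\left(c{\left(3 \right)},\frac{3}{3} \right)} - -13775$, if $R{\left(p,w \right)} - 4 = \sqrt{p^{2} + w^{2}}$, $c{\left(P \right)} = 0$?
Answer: $13780$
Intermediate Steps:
$R{\left(p,w \right)} = 4 + \sqrt{p^{2} + w^{2}}$
$R{\left(c{\left(3 \right)},\frac{3}{3} \right)} - -13775 = \left(4 + \sqrt{0^{2} + \left(\frac{3}{3}\right)^{2}}\right) - -13775 = \left(4 + \sqrt{0 + \left(3 \cdot \frac{1}{3}\right)^{2}}\right) + 13775 = \left(4 + \sqrt{0 + 1^{2}}\right) + 13775 = \left(4 + \sqrt{0 + 1}\right) + 13775 = \left(4 + \sqrt{1}\right) + 13775 = \left(4 + 1\right) + 13775 = 5 + 13775 = 13780$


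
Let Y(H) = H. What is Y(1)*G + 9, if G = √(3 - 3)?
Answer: 9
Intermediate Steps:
G = 0 (G = √0 = 0)
Y(1)*G + 9 = 1*0 + 9 = 0 + 9 = 9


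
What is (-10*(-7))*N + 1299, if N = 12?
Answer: 2139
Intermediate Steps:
(-10*(-7))*N + 1299 = -10*(-7)*12 + 1299 = 70*12 + 1299 = 840 + 1299 = 2139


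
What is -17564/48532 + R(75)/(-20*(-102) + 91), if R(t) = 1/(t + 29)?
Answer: -973138851/2688963992 ≈ -0.36190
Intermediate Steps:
R(t) = 1/(29 + t)
-17564/48532 + R(75)/(-20*(-102) + 91) = -17564/48532 + 1/((29 + 75)*(-20*(-102) + 91)) = -17564*1/48532 + 1/(104*(2040 + 91)) = -4391/12133 + (1/104)/2131 = -4391/12133 + (1/104)*(1/2131) = -4391/12133 + 1/221624 = -973138851/2688963992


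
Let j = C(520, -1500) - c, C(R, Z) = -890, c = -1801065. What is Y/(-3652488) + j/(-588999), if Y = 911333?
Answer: -2370630603689/717103926504 ≈ -3.3058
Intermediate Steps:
j = 1800175 (j = -890 - 1*(-1801065) = -890 + 1801065 = 1800175)
Y/(-3652488) + j/(-588999) = 911333/(-3652488) + 1800175/(-588999) = 911333*(-1/3652488) + 1800175*(-1/588999) = -911333/3652488 - 1800175/588999 = -2370630603689/717103926504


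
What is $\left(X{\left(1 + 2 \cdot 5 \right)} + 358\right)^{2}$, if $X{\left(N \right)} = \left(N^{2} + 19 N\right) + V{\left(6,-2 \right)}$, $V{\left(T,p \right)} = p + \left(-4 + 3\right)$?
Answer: $469225$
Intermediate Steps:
$V{\left(T,p \right)} = -1 + p$ ($V{\left(T,p \right)} = p - 1 = -1 + p$)
$X{\left(N \right)} = -3 + N^{2} + 19 N$ ($X{\left(N \right)} = \left(N^{2} + 19 N\right) - 3 = -3 + N^{2} + 19 N$)
$\left(X{\left(1 + 2 \cdot 5 \right)} + 358\right)^{2} = \left(\left(-3 + \left(1 + 2 \cdot 5\right)^{2} + 19 \left(1 + 2 \cdot 5\right)\right) + 358\right)^{2} = \left(\left(-3 + \left(1 + 10\right)^{2} + 19 \left(1 + 10\right)\right) + 358\right)^{2} = \left(\left(-3 + 11^{2} + 19 \cdot 11\right) + 358\right)^{2} = \left(\left(-3 + 121 + 209\right) + 358\right)^{2} = \left(327 + 358\right)^{2} = 685^{2} = 469225$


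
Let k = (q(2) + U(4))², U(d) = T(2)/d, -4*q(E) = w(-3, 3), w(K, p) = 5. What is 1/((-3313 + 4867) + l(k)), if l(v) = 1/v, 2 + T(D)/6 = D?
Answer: 25/38866 ≈ 0.00064324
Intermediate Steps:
q(E) = -5/4 (q(E) = -¼*5 = -5/4)
T(D) = -12 + 6*D
U(d) = 0 (U(d) = (-12 + 6*2)/d = (-12 + 12)/d = 0/d = 0)
k = 25/16 (k = (-5/4 + 0)² = (-5/4)² = 25/16 ≈ 1.5625)
1/((-3313 + 4867) + l(k)) = 1/((-3313 + 4867) + 1/(25/16)) = 1/(1554 + 16/25) = 1/(38866/25) = 25/38866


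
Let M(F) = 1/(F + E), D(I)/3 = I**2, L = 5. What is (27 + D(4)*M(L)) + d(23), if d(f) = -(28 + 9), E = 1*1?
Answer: -2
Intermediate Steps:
D(I) = 3*I**2
E = 1
M(F) = 1/(1 + F) (M(F) = 1/(F + 1) = 1/(1 + F))
d(f) = -37 (d(f) = -1*37 = -37)
(27 + D(4)*M(L)) + d(23) = (27 + (3*4**2)/(1 + 5)) - 37 = (27 + (3*16)/6) - 37 = (27 + 48*(1/6)) - 37 = (27 + 8) - 37 = 35 - 37 = -2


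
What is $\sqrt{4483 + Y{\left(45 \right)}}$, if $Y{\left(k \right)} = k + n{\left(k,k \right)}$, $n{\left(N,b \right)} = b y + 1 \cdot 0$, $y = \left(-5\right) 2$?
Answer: $\sqrt{4078} \approx 63.859$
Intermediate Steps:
$y = -10$
$n{\left(N,b \right)} = - 10 b$ ($n{\left(N,b \right)} = b \left(-10\right) + 1 \cdot 0 = - 10 b + 0 = - 10 b$)
$Y{\left(k \right)} = - 9 k$ ($Y{\left(k \right)} = k - 10 k = - 9 k$)
$\sqrt{4483 + Y{\left(45 \right)}} = \sqrt{4483 - 405} = \sqrt{4078}$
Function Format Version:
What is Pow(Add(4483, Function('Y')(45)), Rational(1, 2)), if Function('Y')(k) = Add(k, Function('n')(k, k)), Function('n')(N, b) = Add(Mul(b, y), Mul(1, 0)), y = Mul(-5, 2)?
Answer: Pow(4078, Rational(1, 2)) ≈ 63.859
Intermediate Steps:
y = -10
Function('n')(N, b) = Mul(-10, b) (Function('n')(N, b) = Add(Mul(b, -10), Mul(1, 0)) = Add(Mul(-10, b), 0) = Mul(-10, b))
Function('Y')(k) = Mul(-9, k) (Function('Y')(k) = Add(k, Mul(-10, k)) = Mul(-9, k))
Pow(Add(4483, Function('Y')(45)), Rational(1, 2)) = Pow(Add(4483, Mul(-9, 45)), Rational(1, 2)) = Pow(Add(4483, -405), Rational(1, 2)) = Pow(4078, Rational(1, 2))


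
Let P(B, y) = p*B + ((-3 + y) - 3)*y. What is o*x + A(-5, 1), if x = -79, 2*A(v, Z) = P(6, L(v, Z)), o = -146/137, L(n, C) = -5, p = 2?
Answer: 32247/274 ≈ 117.69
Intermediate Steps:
o = -146/137 (o = -146*1/137 = -146/137 ≈ -1.0657)
P(B, y) = 2*B + y*(-6 + y) (P(B, y) = 2*B + ((-3 + y) - 3)*y = 2*B + (-6 + y)*y = 2*B + y*(-6 + y))
A(v, Z) = 67/2 (A(v, Z) = ((-5)**2 - 6*(-5) + 2*6)/2 = (25 + 30 + 12)/2 = (1/2)*67 = 67/2)
o*x + A(-5, 1) = -146/137*(-79) + 67/2 = 11534/137 + 67/2 = 32247/274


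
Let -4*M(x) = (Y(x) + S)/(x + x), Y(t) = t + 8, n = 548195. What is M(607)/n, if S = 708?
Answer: -1323/2662034920 ≈ -4.9699e-7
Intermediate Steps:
Y(t) = 8 + t
M(x) = -(716 + x)/(8*x) (M(x) = -((8 + x) + 708)/(4*(x + x)) = -(716 + x)/(4*(2*x)) = -(716 + x)*1/(2*x)/4 = -(716 + x)/(8*x))
M(607)/n = ((1/8)*(-716 - 1*607)/607)/548195 = ((1/8)*(1/607)*(-716 - 607))*(1/548195) = ((1/8)*(1/607)*(-1323))*(1/548195) = -1323/4856*1/548195 = -1323/2662034920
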